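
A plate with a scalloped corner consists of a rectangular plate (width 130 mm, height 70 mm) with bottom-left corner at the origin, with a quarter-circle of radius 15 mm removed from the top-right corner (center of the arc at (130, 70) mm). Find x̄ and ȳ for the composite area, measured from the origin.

x̄ = 63.84 mm, ȳ = 34.43 mm

plate: A = 130 × 70 = 9100.00, centroid at (65.00, 35.00).
removed quarter-circle: A = −¼π·15² = -176.71, centroid at (123.63, 63.63).
ΣA = 8923.29 mm², ΣAx̄ = 569652.10 mm³, ΣAȳ = 307254.98 mm³.
x̄ = 569652.10/8923.29 = 63.84 mm; ȳ = 307254.98/8923.29 = 34.43 mm.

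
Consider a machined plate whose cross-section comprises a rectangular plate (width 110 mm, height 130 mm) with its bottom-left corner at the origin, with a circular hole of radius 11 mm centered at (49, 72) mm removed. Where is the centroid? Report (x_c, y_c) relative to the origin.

plate: A = 110 × 130 = 14300.00, centroid at (55.00, 65.00).
hole: A = −π·11² = -380.13, centroid at (49.00, 72.00).
ΣA = 13919.87 mm²
ΣAx_c = (14300.00)(55.00) + (-380.13)(49.00) = 767873.50 mm³
ΣAy_c = (14300.00)(65.00) + (-380.13)(72.00) = 902130.44 mm³
x_c = 767873.50 / 13919.87 = 55.16 mm
y_c = 902130.44 / 13919.87 = 64.81 mm

x_c = 55.16 mm, y_c = 64.81 mm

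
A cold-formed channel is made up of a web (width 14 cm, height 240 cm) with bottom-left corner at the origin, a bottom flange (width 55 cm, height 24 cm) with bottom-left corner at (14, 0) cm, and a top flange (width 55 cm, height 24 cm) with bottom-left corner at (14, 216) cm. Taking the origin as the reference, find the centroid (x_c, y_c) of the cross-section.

x_c = 22.18 cm, y_c = 120.00 cm

web: A = 14 × 240 = 3360.00, centroid at (7.00, 120.00).
bottom flange: A = 55 × 24 = 1320.00, centroid at (41.50, 12.00).
top flange: A = 55 × 24 = 1320.00, centroid at (41.50, 228.00).
ΣA = 6000.00 cm², ΣAx_c = 133080.00 cm³, ΣAy_c = 720000.00 cm³.
x_c = 133080.00/6000.00 = 22.18 cm; y_c = 720000.00/6000.00 = 120.00 cm.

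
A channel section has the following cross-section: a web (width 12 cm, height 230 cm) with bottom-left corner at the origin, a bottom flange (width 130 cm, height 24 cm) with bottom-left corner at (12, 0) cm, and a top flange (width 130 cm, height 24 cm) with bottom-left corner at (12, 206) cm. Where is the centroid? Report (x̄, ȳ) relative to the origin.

x̄ = 55.23 cm, ȳ = 115.00 cm

web: A = 12 × 230 = 2760.00, centroid at (6.00, 115.00).
bottom flange: A = 130 × 24 = 3120.00, centroid at (77.00, 12.00).
top flange: A = 130 × 24 = 3120.00, centroid at (77.00, 218.00).
ΣA = 9000.00 cm², ΣAx̄ = 497040.00 cm³, ΣAȳ = 1035000.00 cm³.
x̄ = 497040.00/9000.00 = 55.23 cm; ȳ = 1035000.00/9000.00 = 115.00 cm.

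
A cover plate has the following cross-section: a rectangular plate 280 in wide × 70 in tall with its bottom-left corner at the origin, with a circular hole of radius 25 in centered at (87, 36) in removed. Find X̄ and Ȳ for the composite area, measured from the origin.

Part | A | x̄ᵢ | ȳᵢ | A·x̄ᵢ | A·ȳᵢ
plate | 19600.00 | 140.00 | 35.00 | 2744000.00 | 686000.00
hole | -1963.50 | 87.00 | 36.00 | -170824.10 | -70685.83
Σ | 17636.50 |  |  | 2573175.90 | 615314.17
X̄ = 2573175.90 / 17636.50 = 145.90 in
Ȳ = 615314.17 / 17636.50 = 34.89 in

X̄ = 145.90 in, Ȳ = 34.89 in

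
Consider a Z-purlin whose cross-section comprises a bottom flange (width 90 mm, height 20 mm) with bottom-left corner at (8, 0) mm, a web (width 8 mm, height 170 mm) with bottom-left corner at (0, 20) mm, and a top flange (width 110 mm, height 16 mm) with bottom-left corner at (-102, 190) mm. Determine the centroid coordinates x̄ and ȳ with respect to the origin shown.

x̄ = 3.68 mm, ȳ = 103.51 mm

bottom flange: A = 90 × 20 = 1800.00, centroid at (53.00, 10.00).
web: A = 8 × 170 = 1360.00, centroid at (4.00, 105.00).
top flange: A = 110 × 16 = 1760.00, centroid at (-47.00, 198.00).
ΣA = 4920.00 mm², ΣAx̄ = 18120.00 mm³, ΣAȳ = 509280.00 mm³.
x̄ = 18120.00/4920.00 = 3.68 mm; ȳ = 509280.00/4920.00 = 103.51 mm.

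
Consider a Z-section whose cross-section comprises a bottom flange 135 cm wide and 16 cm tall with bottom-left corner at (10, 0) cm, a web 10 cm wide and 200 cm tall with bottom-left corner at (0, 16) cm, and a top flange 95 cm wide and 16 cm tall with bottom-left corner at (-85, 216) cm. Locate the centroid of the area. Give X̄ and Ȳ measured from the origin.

bottom flange: A = 135 × 16 = 2160.00, centroid at (77.50, 8.00).
web: A = 10 × 200 = 2000.00, centroid at (5.00, 116.00).
top flange: A = 95 × 16 = 1520.00, centroid at (-37.50, 224.00).
ΣA = 5680.00 cm², ΣAX̄ = 120400.00 cm³, ΣAȲ = 589760.00 cm³.
X̄ = 120400.00/5680.00 = 21.20 cm; Ȳ = 589760.00/5680.00 = 103.83 cm.

X̄ = 21.20 cm, Ȳ = 103.83 cm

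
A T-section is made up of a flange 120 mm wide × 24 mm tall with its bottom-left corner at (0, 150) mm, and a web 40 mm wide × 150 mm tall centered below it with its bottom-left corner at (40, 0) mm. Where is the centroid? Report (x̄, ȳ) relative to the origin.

x̄ = 60.00 mm, ȳ = 103.22 mm

web: A = 40 × 150 = 6000.00, centroid at (60.00, 75.00).
flange: A = 120 × 24 = 2880.00, centroid at (60.00, 162.00).
ΣA = 8880.00 mm²
ΣAx̄ = (6000.00)(60.00) + (2880.00)(60.00) = 532800.00 mm³
ΣAȳ = (6000.00)(75.00) + (2880.00)(162.00) = 916560.00 mm³
x̄ = 532800.00 / 8880.00 = 60.00 mm
ȳ = 916560.00 / 8880.00 = 103.22 mm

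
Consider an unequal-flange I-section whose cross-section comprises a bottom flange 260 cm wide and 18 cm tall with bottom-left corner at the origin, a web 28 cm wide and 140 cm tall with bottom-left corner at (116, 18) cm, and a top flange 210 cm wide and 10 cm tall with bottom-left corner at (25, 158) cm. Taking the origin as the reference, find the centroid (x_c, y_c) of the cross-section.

x_c = 130.00 cm, y_c = 68.17 cm

Part | A | x̄ᵢ | ȳᵢ | A·x̄ᵢ | A·ȳᵢ
bottom flange | 4680.00 | 130.00 | 9.00 | 608400.00 | 42120.00
web | 3920.00 | 130.00 | 88.00 | 509600.00 | 344960.00
top flange | 2100.00 | 130.00 | 163.00 | 273000.00 | 342300.00
Σ | 10700.00 |  |  | 1391000.00 | 729380.00
x_c = 1391000.00 / 10700.00 = 130.00 cm
y_c = 729380.00 / 10700.00 = 68.17 cm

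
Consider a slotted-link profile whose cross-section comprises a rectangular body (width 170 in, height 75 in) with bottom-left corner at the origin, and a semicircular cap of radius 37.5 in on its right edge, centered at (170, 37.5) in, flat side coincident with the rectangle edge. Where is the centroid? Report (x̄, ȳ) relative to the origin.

Part | A | x̄ᵢ | ȳᵢ | A·x̄ᵢ | A·ȳᵢ
rectangular body | 12750.00 | 85.00 | 37.50 | 1083750.00 | 478125.00
semicircular end | 2208.93 | 185.92 | 37.50 | 410674.75 | 82834.96
Σ | 14958.93 |  |  | 1494424.75 | 560959.96
x̄ = 1494424.75 / 14958.93 = 99.90 in
ȳ = 560959.96 / 14958.93 = 37.50 in

x̄ = 99.90 in, ȳ = 37.50 in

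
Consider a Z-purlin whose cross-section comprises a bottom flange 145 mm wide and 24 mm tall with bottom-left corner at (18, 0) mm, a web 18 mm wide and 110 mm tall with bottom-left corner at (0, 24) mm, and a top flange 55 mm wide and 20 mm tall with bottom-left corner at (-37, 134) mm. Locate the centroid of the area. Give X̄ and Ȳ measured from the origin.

bottom flange: A = 145 × 24 = 3480.00, centroid at (90.50, 12.00).
web: A = 18 × 110 = 1980.00, centroid at (9.00, 79.00).
top flange: A = 55 × 20 = 1100.00, centroid at (-9.50, 144.00).
ΣA = 6560.00 mm², ΣAX̄ = 322310.00 mm³, ΣAȲ = 356580.00 mm³.
X̄ = 322310.00/6560.00 = 49.13 mm; Ȳ = 356580.00/6560.00 = 54.36 mm.

X̄ = 49.13 mm, Ȳ = 54.36 mm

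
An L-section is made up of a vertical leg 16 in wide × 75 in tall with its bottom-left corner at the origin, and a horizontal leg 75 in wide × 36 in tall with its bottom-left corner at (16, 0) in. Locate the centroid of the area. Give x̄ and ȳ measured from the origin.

x̄ = 39.50 in, ȳ = 24.00 in

vertical leg: A = 16 × 75 = 1200.00, centroid at (8.00, 37.50).
horizontal leg: A = 75 × 36 = 2700.00, centroid at (53.50, 18.00).
ΣA = 3900.00 in², ΣAx̄ = 154050.00 in³, ΣAȳ = 93600.00 in³.
x̄ = 154050.00/3900.00 = 39.50 in; ȳ = 93600.00/3900.00 = 24.00 in.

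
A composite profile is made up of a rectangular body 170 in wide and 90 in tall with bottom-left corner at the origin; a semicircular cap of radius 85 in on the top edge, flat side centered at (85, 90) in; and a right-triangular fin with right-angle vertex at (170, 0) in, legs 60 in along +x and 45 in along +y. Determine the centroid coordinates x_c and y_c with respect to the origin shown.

x_c = 90.06 in, y_c = 76.42 in

rectangular body: A = 170 × 90 = 15300.00, centroid at (85.00, 45.00).
semicircular top: A = ½π·85² = 11349.00, centroid at (85.00, 126.08).
triangular fin: A = ½·60·45 = 1350.00, centroid at (190.00, 15.00).
ΣA = 27999.00 in²
ΣAx_c = (15300.00)(85.00) + (11349.00)(85.00) + (1350.00)(190.00) = 2521665.29 in³
ΣAy_c = (15300.00)(45.00) + (11349.00)(126.08) + (1350.00)(15.00) = 2139576.98 in³
x_c = 2521665.29 / 27999.00 = 90.06 in
y_c = 2139576.98 / 27999.00 = 76.42 in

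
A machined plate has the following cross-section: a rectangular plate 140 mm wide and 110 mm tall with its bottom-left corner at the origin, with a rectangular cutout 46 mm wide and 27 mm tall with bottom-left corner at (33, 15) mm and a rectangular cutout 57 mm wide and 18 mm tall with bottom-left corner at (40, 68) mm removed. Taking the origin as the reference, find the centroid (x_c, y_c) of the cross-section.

Part | A | x̄ᵢ | ȳᵢ | A·x̄ᵢ | A·ȳᵢ
plate | 15400.00 | 70.00 | 55.00 | 1078000.00 | 847000.00
hole 1 | -1242.00 | 56.00 | 28.50 | -69552.00 | -35397.00
hole 2 | -1026.00 | 68.50 | 77.00 | -70281.00 | -79002.00
Σ | 13132.00 |  |  | 938167.00 | 732601.00
x_c = 938167.00 / 13132.00 = 71.44 mm
y_c = 732601.00 / 13132.00 = 55.79 mm

x_c = 71.44 mm, y_c = 55.79 mm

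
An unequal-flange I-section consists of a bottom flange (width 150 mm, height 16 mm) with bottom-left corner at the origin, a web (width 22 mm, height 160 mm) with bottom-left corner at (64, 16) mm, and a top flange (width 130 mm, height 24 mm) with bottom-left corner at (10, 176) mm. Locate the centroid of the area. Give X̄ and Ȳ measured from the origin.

X̄ = 75.00 mm, Ȳ = 104.39 mm

bottom flange: A = 150 × 16 = 2400.00, centroid at (75.00, 8.00).
web: A = 22 × 160 = 3520.00, centroid at (75.00, 96.00).
top flange: A = 130 × 24 = 3120.00, centroid at (75.00, 188.00).
ΣA = 9040.00 mm²
ΣAX̄ = (2400.00)(75.00) + (3520.00)(75.00) + (3120.00)(75.00) = 678000.00 mm³
ΣAȲ = (2400.00)(8.00) + (3520.00)(96.00) + (3120.00)(188.00) = 943680.00 mm³
X̄ = 678000.00 / 9040.00 = 75.00 mm
Ȳ = 943680.00 / 9040.00 = 104.39 mm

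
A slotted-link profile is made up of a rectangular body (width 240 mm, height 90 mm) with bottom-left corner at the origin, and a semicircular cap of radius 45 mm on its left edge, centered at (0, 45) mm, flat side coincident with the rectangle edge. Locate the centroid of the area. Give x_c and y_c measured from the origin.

x_c = 102.15 mm, y_c = 45.00 mm

Part | A | x̄ᵢ | ȳᵢ | A·x̄ᵢ | A·ȳᵢ
rectangular body | 21600.00 | 120.00 | 45.00 | 2592000.00 | 972000.00
semicircular end | 3180.86 | -19.10 | 45.00 | -60750.00 | 143138.82
Σ | 24780.86 |  |  | 2531250.00 | 1115138.82
x_c = 2531250.00 / 24780.86 = 102.15 mm
y_c = 1115138.82 / 24780.86 = 45.00 mm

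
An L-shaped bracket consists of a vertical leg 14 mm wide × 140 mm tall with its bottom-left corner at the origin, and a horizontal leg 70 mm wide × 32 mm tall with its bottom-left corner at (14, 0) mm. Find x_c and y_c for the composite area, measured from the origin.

vertical leg: A = 14 × 140 = 1960.00, centroid at (7.00, 70.00).
horizontal leg: A = 70 × 32 = 2240.00, centroid at (49.00, 16.00).
ΣA = 4200.00 mm²
ΣAx_c = (1960.00)(7.00) + (2240.00)(49.00) = 123480.00 mm³
ΣAy_c = (1960.00)(70.00) + (2240.00)(16.00) = 173040.00 mm³
x_c = 123480.00 / 4200.00 = 29.40 mm
y_c = 173040.00 / 4200.00 = 41.20 mm

x_c = 29.40 mm, y_c = 41.20 mm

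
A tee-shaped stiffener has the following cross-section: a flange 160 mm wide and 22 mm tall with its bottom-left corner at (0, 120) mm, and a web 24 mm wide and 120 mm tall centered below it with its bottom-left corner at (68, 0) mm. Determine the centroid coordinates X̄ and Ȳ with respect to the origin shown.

Part | A | x̄ᵢ | ȳᵢ | A·x̄ᵢ | A·ȳᵢ
web | 2880.00 | 80.00 | 60.00 | 230400.00 | 172800.00
flange | 3520.00 | 80.00 | 131.00 | 281600.00 | 461120.00
Σ | 6400.00 |  |  | 512000.00 | 633920.00
X̄ = 512000.00 / 6400.00 = 80.00 mm
Ȳ = 633920.00 / 6400.00 = 99.05 mm

X̄ = 80.00 mm, Ȳ = 99.05 mm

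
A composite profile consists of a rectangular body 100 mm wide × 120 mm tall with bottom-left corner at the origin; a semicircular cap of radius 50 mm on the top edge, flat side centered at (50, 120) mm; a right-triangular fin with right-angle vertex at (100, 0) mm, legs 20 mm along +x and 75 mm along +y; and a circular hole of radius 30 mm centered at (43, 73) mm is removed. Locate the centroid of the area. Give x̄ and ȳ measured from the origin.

x̄ = 54.50 mm, ȳ = 78.48 mm

Part | A | x̄ᵢ | ȳᵢ | A·x̄ᵢ | A·ȳᵢ
rectangular body | 12000.00 | 50.00 | 60.00 | 600000.00 | 720000.00
semicircular top | 3926.99 | 50.00 | 141.22 | 196349.54 | 554572.23
triangular fin | 750.00 | 106.67 | 25.00 | 80000.00 | 18750.00
hole | -2827.43 | 43.00 | 73.00 | -121579.64 | -206402.64
Σ | 13849.56 |  |  | 754769.91 | 1086919.59
x̄ = 754769.91 / 13849.56 = 54.50 mm
ȳ = 1086919.59 / 13849.56 = 78.48 mm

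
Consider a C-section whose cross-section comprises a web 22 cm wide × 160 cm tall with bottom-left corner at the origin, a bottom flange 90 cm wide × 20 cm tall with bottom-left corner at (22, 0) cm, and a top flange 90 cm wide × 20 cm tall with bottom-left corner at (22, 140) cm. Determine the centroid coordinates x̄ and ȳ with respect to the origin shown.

web: A = 22 × 160 = 3520.00, centroid at (11.00, 80.00).
bottom flange: A = 90 × 20 = 1800.00, centroid at (67.00, 10.00).
top flange: A = 90 × 20 = 1800.00, centroid at (67.00, 150.00).
ΣA = 7120.00 cm²
ΣAx̄ = (3520.00)(11.00) + (1800.00)(67.00) + (1800.00)(67.00) = 279920.00 cm³
ΣAȳ = (3520.00)(80.00) + (1800.00)(10.00) + (1800.00)(150.00) = 569600.00 cm³
x̄ = 279920.00 / 7120.00 = 39.31 cm
ȳ = 569600.00 / 7120.00 = 80.00 cm

x̄ = 39.31 cm, ȳ = 80.00 cm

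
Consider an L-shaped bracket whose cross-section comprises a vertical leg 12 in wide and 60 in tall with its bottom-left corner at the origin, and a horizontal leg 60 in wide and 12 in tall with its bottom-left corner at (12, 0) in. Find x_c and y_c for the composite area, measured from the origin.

Part | A | x̄ᵢ | ȳᵢ | A·x̄ᵢ | A·ȳᵢ
vertical leg | 720.00 | 6.00 | 30.00 | 4320.00 | 21600.00
horizontal leg | 720.00 | 42.00 | 6.00 | 30240.00 | 4320.00
Σ | 1440.00 |  |  | 34560.00 | 25920.00
x_c = 34560.00 / 1440.00 = 24.00 in
y_c = 25920.00 / 1440.00 = 18.00 in

x_c = 24.00 in, y_c = 18.00 in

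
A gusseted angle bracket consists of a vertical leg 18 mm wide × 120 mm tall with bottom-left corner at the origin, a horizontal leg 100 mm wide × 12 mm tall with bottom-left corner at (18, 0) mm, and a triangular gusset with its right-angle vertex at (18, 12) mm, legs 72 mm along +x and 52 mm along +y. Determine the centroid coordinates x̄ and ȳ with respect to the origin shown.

x̄ = 34.34 mm, ȳ = 36.64 mm

Part | A | x̄ᵢ | ȳᵢ | A·x̄ᵢ | A·ȳᵢ
vertical leg | 2160.00 | 9.00 | 60.00 | 19440.00 | 129600.00
horizontal leg | 1200.00 | 68.00 | 6.00 | 81600.00 | 7200.00
gusset | 1872.00 | 42.00 | 29.33 | 78624.00 | 54912.00
Σ | 5232.00 |  |  | 179664.00 | 191712.00
x̄ = 179664.00 / 5232.00 = 34.34 mm
ȳ = 191712.00 / 5232.00 = 36.64 mm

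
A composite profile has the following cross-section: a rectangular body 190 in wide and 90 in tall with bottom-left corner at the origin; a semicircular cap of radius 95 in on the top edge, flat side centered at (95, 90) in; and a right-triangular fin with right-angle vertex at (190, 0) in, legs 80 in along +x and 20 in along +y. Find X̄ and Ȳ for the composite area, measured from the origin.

X̄ = 98.03 in, Ȳ = 81.75 in

rectangular body: A = 190 × 90 = 17100.00, centroid at (95.00, 45.00).
semicircular top: A = ½π·95² = 14176.44, centroid at (95.00, 130.32).
triangular fin: A = ½·80·20 = 800.00, centroid at (216.67, 6.67).
ΣA = 32076.44 in²
ΣAX̄ = (17100.00)(95.00) + (14176.44)(95.00) + (800.00)(216.67) = 3144594.83 in³
ΣAȲ = (17100.00)(45.00) + (14176.44)(130.32) + (800.00)(6.67) = 2622295.98 in³
X̄ = 3144594.83 / 32076.44 = 98.03 in
Ȳ = 2622295.98 / 32076.44 = 81.75 in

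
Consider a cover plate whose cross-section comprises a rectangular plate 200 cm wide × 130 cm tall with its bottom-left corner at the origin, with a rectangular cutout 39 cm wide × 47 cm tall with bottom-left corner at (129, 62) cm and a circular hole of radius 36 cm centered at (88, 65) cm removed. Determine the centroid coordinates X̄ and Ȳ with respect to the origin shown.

X̄ = 98.01 cm, Ȳ = 63.13 cm

plate: A = 200 × 130 = 26000.00, centroid at (100.00, 65.00).
hole 1: A = −(39 × 47) = -1833.00, centroid at (148.50, 85.50).
hole 2: A = −π·36² = -4071.50, centroid at (88.00, 65.00).
ΣA = 20095.50 cm²
ΣAX̄ = (26000.00)(100.00) + (-1833.00)(148.50) + (-4071.50)(88.00) = 1969507.14 cm³
ΣAȲ = (26000.00)(65.00) + (-1833.00)(85.50) + (-4071.50)(65.00) = 1268630.73 cm³
X̄ = 1969507.14 / 20095.50 = 98.01 cm
Ȳ = 1268630.73 / 20095.50 = 63.13 cm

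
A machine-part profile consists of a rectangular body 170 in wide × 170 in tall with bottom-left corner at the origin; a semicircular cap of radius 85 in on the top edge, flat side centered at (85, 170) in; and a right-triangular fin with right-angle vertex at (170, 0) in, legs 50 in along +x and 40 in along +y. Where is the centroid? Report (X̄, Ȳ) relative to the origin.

X̄ = 87.46 in, Ȳ = 116.57 in

rectangular body: A = 170 × 170 = 28900.00, centroid at (85.00, 85.00).
semicircular top: A = ½π·85² = 11349.00, centroid at (85.00, 206.08).
triangular fin: A = ½·50·40 = 1000.00, centroid at (186.67, 13.33).
ΣA = 41249.00 in², ΣAX̄ = 3607831.96 in³, ΣAȲ = 4808580.59 in³.
X̄ = 3607831.96/41249.00 = 87.46 in; Ȳ = 4808580.59/41249.00 = 116.57 in.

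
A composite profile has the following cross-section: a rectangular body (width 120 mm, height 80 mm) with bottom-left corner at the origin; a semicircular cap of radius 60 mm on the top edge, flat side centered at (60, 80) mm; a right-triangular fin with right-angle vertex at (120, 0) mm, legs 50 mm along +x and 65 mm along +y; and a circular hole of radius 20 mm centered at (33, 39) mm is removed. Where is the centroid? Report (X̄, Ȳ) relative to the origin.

X̄ = 70.15 mm, Ȳ = 61.87 mm

rectangular body: A = 120 × 80 = 9600.00, centroid at (60.00, 40.00).
semicircular top: A = ½π·60² = 5654.87, centroid at (60.00, 105.46).
triangular fin: A = ½·50·65 = 1625.00, centroid at (136.67, 21.67).
hole: A = −π·20² = -1256.64, centroid at (33.00, 39.00).
ΣA = 15623.23 mm²
ΣAX̄ = (9600.00)(60.00) + (5654.87)(60.00) + (1625.00)(136.67) + (-1256.64)(33.00) = 1095906.32 mm³
ΣAȲ = (9600.00)(40.00) + (5654.87)(105.46) + (1625.00)(21.67) + (-1256.64)(39.00) = 966588.83 mm³
X̄ = 1095906.32 / 15623.23 = 70.15 mm
Ȳ = 966588.83 / 15623.23 = 61.87 mm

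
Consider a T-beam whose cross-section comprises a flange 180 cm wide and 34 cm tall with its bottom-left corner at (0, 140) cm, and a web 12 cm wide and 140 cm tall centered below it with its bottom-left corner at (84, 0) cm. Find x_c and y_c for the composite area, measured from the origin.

Part | A | x̄ᵢ | ȳᵢ | A·x̄ᵢ | A·ȳᵢ
web | 1680.00 | 90.00 | 70.00 | 151200.00 | 117600.00
flange | 6120.00 | 90.00 | 157.00 | 550800.00 | 960840.00
Σ | 7800.00 |  |  | 702000.00 | 1078440.00
x_c = 702000.00 / 7800.00 = 90.00 cm
y_c = 1078440.00 / 7800.00 = 138.26 cm

x_c = 90.00 cm, y_c = 138.26 cm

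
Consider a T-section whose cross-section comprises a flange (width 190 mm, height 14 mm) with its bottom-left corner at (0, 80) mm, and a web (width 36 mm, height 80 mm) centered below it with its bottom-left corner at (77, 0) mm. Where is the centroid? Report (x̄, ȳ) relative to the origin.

web: A = 36 × 80 = 2880.00, centroid at (95.00, 40.00).
flange: A = 190 × 14 = 2660.00, centroid at (95.00, 87.00).
ΣA = 5540.00 mm²
ΣAx̄ = (2880.00)(95.00) + (2660.00)(95.00) = 526300.00 mm³
ΣAȳ = (2880.00)(40.00) + (2660.00)(87.00) = 346620.00 mm³
x̄ = 526300.00 / 5540.00 = 95.00 mm
ȳ = 346620.00 / 5540.00 = 62.57 mm

x̄ = 95.00 mm, ȳ = 62.57 mm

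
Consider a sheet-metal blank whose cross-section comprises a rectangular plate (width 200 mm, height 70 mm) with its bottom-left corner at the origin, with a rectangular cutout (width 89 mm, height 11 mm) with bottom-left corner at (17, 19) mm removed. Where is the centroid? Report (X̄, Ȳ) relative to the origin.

X̄ = 102.89 mm, Ȳ = 35.79 mm

plate: A = 200 × 70 = 14000.00, centroid at (100.00, 35.00).
hole: A = −(89 × 11) = -979.00, centroid at (61.50, 24.50).
ΣA = 13021.00 mm², ΣAX̄ = 1339791.50 mm³, ΣAȲ = 466014.50 mm³.
X̄ = 1339791.50/13021.00 = 102.89 mm; Ȳ = 466014.50/13021.00 = 35.79 mm.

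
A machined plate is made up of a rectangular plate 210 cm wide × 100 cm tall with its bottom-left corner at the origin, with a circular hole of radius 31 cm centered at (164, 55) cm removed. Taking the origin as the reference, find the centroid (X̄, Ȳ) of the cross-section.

Part | A | x̄ᵢ | ȳᵢ | A·x̄ᵢ | A·ȳᵢ
plate | 21000.00 | 105.00 | 50.00 | 2205000.00 | 1050000.00
hole | -3019.07 | 164.00 | 55.00 | -495127.57 | -166048.88
Σ | 17980.93 |  |  | 1709872.43 | 883951.12
X̄ = 1709872.43 / 17980.93 = 95.09 cm
Ȳ = 883951.12 / 17980.93 = 49.16 cm

X̄ = 95.09 cm, Ȳ = 49.16 cm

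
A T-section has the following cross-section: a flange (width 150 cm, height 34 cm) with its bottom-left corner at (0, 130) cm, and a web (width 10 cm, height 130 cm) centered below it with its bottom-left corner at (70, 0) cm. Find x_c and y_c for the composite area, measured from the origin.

web: A = 10 × 130 = 1300.00, centroid at (75.00, 65.00).
flange: A = 150 × 34 = 5100.00, centroid at (75.00, 147.00).
ΣA = 6400.00 cm²
ΣAx_c = (1300.00)(75.00) + (5100.00)(75.00) = 480000.00 cm³
ΣAy_c = (1300.00)(65.00) + (5100.00)(147.00) = 834200.00 cm³
x_c = 480000.00 / 6400.00 = 75.00 cm
y_c = 834200.00 / 6400.00 = 130.34 cm

x_c = 75.00 cm, y_c = 130.34 cm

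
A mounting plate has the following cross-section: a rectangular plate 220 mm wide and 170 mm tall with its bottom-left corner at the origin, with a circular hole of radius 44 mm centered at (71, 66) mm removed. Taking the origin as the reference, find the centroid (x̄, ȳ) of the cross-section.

plate: A = 220 × 170 = 37400.00, centroid at (110.00, 85.00).
hole: A = −π·44² = -6082.12, centroid at (71.00, 66.00).
ΣA = 31317.88 mm², ΣAx̄ = 3682169.24 mm³, ΣAȳ = 2777579.86 mm³.
x̄ = 3682169.24/31317.88 = 117.57 mm; ȳ = 2777579.86/31317.88 = 88.69 mm.

x̄ = 117.57 mm, ȳ = 88.69 mm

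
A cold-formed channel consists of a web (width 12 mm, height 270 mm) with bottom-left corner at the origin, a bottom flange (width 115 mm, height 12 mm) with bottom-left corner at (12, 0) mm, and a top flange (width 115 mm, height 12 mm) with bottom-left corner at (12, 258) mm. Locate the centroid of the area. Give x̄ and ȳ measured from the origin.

web: A = 12 × 270 = 3240.00, centroid at (6.00, 135.00).
bottom flange: A = 115 × 12 = 1380.00, centroid at (69.50, 6.00).
top flange: A = 115 × 12 = 1380.00, centroid at (69.50, 264.00).
ΣA = 6000.00 mm², ΣAx̄ = 211260.00 mm³, ΣAȳ = 810000.00 mm³.
x̄ = 211260.00/6000.00 = 35.21 mm; ȳ = 810000.00/6000.00 = 135.00 mm.

x̄ = 35.21 mm, ȳ = 135.00 mm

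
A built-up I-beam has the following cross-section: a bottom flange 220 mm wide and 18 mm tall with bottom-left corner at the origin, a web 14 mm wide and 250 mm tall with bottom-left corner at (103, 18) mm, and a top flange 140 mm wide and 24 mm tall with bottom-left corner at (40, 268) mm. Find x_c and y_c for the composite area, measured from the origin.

Part | A | x̄ᵢ | ȳᵢ | A·x̄ᵢ | A·ȳᵢ
bottom flange | 3960.00 | 110.00 | 9.00 | 435600.00 | 35640.00
web | 3500.00 | 110.00 | 143.00 | 385000.00 | 500500.00
top flange | 3360.00 | 110.00 | 280.00 | 369600.00 | 940800.00
Σ | 10820.00 |  |  | 1190200.00 | 1476940.00
x_c = 1190200.00 / 10820.00 = 110.00 mm
y_c = 1476940.00 / 10820.00 = 136.50 mm

x_c = 110.00 mm, y_c = 136.50 mm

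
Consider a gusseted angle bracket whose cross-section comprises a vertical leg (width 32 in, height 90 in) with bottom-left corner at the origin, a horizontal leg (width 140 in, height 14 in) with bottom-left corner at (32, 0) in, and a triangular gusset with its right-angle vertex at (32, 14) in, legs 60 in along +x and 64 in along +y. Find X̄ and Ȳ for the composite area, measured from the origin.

vertical leg: A = 32 × 90 = 2880.00, centroid at (16.00, 45.00).
horizontal leg: A = 140 × 14 = 1960.00, centroid at (102.00, 7.00).
gusset: A = ½·60·64 = 1920.00, centroid at (52.00, 35.33).
ΣA = 6760.00 in²
ΣAX̄ = (2880.00)(16.00) + (1960.00)(102.00) + (1920.00)(52.00) = 345840.00 in³
ΣAȲ = (2880.00)(45.00) + (1960.00)(7.00) + (1920.00)(35.33) = 211160.00 in³
X̄ = 345840.00 / 6760.00 = 51.16 in
Ȳ = 211160.00 / 6760.00 = 31.24 in

X̄ = 51.16 in, Ȳ = 31.24 in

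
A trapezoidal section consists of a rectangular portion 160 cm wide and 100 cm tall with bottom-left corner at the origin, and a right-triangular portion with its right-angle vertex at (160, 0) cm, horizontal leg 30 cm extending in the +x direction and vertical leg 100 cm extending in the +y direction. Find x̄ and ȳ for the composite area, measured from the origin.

Part | A | x̄ᵢ | ȳᵢ | A·x̄ᵢ | A·ȳᵢ
rectangular portion | 16000.00 | 80.00 | 50.00 | 1280000.00 | 800000.00
triangular portion | 1500.00 | 170.00 | 33.33 | 255000.00 | 50000.00
Σ | 17500.00 |  |  | 1535000.00 | 850000.00
x̄ = 1535000.00 / 17500.00 = 87.71 cm
ȳ = 850000.00 / 17500.00 = 48.57 cm

x̄ = 87.71 cm, ȳ = 48.57 cm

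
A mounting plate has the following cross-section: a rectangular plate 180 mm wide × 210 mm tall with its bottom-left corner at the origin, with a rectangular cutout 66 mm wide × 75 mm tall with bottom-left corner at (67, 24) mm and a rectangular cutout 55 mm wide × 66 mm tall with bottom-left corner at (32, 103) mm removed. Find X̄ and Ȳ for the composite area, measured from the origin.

X̄ = 92.09 mm, Ȳ = 108.52 mm

plate: A = 180 × 210 = 37800.00, centroid at (90.00, 105.00).
hole 1: A = −(66 × 75) = -4950.00, centroid at (100.00, 61.50).
hole 2: A = −(55 × 66) = -3630.00, centroid at (59.50, 136.00).
ΣA = 29220.00 mm², ΣAX̄ = 2691015.00 mm³, ΣAȲ = 3170895.00 mm³.
X̄ = 2691015.00/29220.00 = 92.09 mm; Ȳ = 3170895.00/29220.00 = 108.52 mm.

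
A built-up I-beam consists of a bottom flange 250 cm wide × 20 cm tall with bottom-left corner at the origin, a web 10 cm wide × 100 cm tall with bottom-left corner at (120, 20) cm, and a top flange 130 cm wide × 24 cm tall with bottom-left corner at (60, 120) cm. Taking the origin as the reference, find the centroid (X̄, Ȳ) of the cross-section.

Part | A | x̄ᵢ | ȳᵢ | A·x̄ᵢ | A·ȳᵢ
bottom flange | 5000.00 | 125.00 | 10.00 | 625000.00 | 50000.00
web | 1000.00 | 125.00 | 70.00 | 125000.00 | 70000.00
top flange | 3120.00 | 125.00 | 132.00 | 390000.00 | 411840.00
Σ | 9120.00 |  |  | 1140000.00 | 531840.00
X̄ = 1140000.00 / 9120.00 = 125.00 cm
Ȳ = 531840.00 / 9120.00 = 58.32 cm

X̄ = 125.00 cm, Ȳ = 58.32 cm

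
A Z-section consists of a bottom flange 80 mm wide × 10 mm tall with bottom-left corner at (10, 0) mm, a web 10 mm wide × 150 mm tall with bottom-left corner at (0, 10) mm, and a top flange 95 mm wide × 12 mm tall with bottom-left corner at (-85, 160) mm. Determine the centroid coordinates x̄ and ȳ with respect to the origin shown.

x̄ = 1.38 mm, ȳ = 93.24 mm

Part | A | x̄ᵢ | ȳᵢ | A·x̄ᵢ | A·ȳᵢ
bottom flange | 800.00 | 50.00 | 5.00 | 40000.00 | 4000.00
web | 1500.00 | 5.00 | 85.00 | 7500.00 | 127500.00
top flange | 1140.00 | -37.50 | 166.00 | -42750.00 | 189240.00
Σ | 3440.00 |  |  | 4750.00 | 320740.00
x̄ = 4750.00 / 3440.00 = 1.38 mm
ȳ = 320740.00 / 3440.00 = 93.24 mm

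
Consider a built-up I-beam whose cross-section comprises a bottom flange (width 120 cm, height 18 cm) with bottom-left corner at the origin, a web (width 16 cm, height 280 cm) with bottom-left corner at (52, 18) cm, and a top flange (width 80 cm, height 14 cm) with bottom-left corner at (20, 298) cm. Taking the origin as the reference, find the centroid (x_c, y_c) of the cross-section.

bottom flange: A = 120 × 18 = 2160.00, centroid at (60.00, 9.00).
web: A = 16 × 280 = 4480.00, centroid at (60.00, 158.00).
top flange: A = 80 × 14 = 1120.00, centroid at (60.00, 305.00).
ΣA = 7760.00 cm², ΣAx_c = 465600.00 cm³, ΣAy_c = 1068880.00 cm³.
x_c = 465600.00/7760.00 = 60.00 cm; y_c = 1068880.00/7760.00 = 137.74 cm.

x_c = 60.00 cm, y_c = 137.74 cm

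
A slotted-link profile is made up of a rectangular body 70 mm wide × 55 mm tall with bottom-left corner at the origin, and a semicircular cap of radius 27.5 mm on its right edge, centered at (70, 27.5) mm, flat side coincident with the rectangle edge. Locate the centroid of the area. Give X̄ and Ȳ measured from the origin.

rectangular body: A = 70 × 55 = 3850.00, centroid at (35.00, 27.50).
semicircular end: A = ½π·27.5² = 1187.91, centroid at (81.67, 27.50).
ΣA = 5037.91 mm²
ΣAX̄ = (3850.00)(35.00) + (1187.91)(81.67) = 231768.61 mm³
ΣAȲ = (3850.00)(27.50) + (1187.91)(27.50) = 138542.65 mm³
X̄ = 231768.61 / 5037.91 = 46.00 mm
Ȳ = 138542.65 / 5037.91 = 27.50 mm

X̄ = 46.00 mm, Ȳ = 27.50 mm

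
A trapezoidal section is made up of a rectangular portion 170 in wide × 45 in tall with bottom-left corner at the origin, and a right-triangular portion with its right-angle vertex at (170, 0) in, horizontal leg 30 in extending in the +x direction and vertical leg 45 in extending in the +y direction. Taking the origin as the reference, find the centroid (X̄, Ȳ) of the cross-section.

rectangular portion: A = 170 × 45 = 7650.00, centroid at (85.00, 22.50).
triangular portion: A = ½·30·45 = 675.00, centroid at (180.00, 15.00).
ΣA = 8325.00 in²
ΣAX̄ = (7650.00)(85.00) + (675.00)(180.00) = 771750.00 in³
ΣAȲ = (7650.00)(22.50) + (675.00)(15.00) = 182250.00 in³
X̄ = 771750.00 / 8325.00 = 92.70 in
Ȳ = 182250.00 / 8325.00 = 21.89 in

X̄ = 92.70 in, Ȳ = 21.89 in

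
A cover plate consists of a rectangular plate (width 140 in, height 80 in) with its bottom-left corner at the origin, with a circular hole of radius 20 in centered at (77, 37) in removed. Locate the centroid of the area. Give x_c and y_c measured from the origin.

x_c = 69.12 in, y_c = 40.38 in

plate: A = 140 × 80 = 11200.00, centroid at (70.00, 40.00).
hole: A = −π·20² = -1256.64, centroid at (77.00, 37.00).
ΣA = 9943.36 in², ΣAx_c = 687238.95 in³, ΣAy_c = 401504.43 in³.
x_c = 687238.95/9943.36 = 69.12 in; y_c = 401504.43/9943.36 = 40.38 in.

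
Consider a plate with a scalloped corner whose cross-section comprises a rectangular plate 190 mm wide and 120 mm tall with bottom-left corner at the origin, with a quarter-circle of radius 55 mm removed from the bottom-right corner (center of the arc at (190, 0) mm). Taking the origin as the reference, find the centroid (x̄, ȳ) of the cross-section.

x̄ = 86.66 mm, ȳ = 64.26 mm

Part | A | x̄ᵢ | ȳᵢ | A·x̄ᵢ | A·ȳᵢ
plate | 22800.00 | 95.00 | 60.00 | 2166000.00 | 1368000.00
removed quarter-circle | -2375.83 | 166.66 | 23.34 | -395949.26 | -55458.33
Σ | 20424.17 |  |  | 1770050.74 | 1312541.67
x̄ = 1770050.74 / 20424.17 = 86.66 mm
ȳ = 1312541.67 / 20424.17 = 64.26 mm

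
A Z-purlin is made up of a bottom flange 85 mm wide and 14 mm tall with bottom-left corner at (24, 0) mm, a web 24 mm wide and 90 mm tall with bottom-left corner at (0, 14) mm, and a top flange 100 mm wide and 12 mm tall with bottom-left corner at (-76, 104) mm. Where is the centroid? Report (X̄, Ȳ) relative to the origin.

X̄ = 16.23 mm, Ȳ = 58.85 mm

bottom flange: A = 85 × 14 = 1190.00, centroid at (66.50, 7.00).
web: A = 24 × 90 = 2160.00, centroid at (12.00, 59.00).
top flange: A = 100 × 12 = 1200.00, centroid at (-26.00, 110.00).
ΣA = 4550.00 mm²
ΣAX̄ = (1190.00)(66.50) + (2160.00)(12.00) + (1200.00)(-26.00) = 73855.00 mm³
ΣAȲ = (1190.00)(7.00) + (2160.00)(59.00) + (1200.00)(110.00) = 267770.00 mm³
X̄ = 73855.00 / 4550.00 = 16.23 mm
Ȳ = 267770.00 / 4550.00 = 58.85 mm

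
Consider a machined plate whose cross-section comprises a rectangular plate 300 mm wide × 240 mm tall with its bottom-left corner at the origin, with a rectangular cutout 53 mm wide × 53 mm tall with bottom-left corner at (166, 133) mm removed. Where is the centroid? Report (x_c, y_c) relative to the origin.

plate: A = 300 × 240 = 72000.00, centroid at (150.00, 120.00).
hole: A = −(53 × 53) = -2809.00, centroid at (192.50, 159.50).
ΣA = 69191.00 mm²
ΣAx_c = (72000.00)(150.00) + (-2809.00)(192.50) = 10259267.50 mm³
ΣAy_c = (72000.00)(120.00) + (-2809.00)(159.50) = 8191964.50 mm³
x_c = 10259267.50 / 69191.00 = 148.27 mm
y_c = 8191964.50 / 69191.00 = 118.40 mm

x_c = 148.27 mm, y_c = 118.40 mm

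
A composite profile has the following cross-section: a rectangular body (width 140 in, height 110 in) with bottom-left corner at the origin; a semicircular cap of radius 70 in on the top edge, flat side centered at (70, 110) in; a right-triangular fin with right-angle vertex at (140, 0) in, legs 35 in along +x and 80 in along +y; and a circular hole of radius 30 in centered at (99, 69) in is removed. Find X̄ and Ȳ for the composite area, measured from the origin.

rectangular body: A = 140 × 110 = 15400.00, centroid at (70.00, 55.00).
semicircular top: A = ½π·70² = 7696.90, centroid at (70.00, 139.71).
triangular fin: A = ½·35·80 = 1400.00, centroid at (151.67, 26.67).
hole: A = −π·30² = -2827.43, centroid at (99.00, 69.00).
ΣA = 21669.47 in²
ΣAX̄ = (15400.00)(70.00) + (7696.90)(70.00) + (1400.00)(151.67) + (-2827.43)(99.00) = 1549200.57 in³
ΣAȲ = (15400.00)(55.00) + (7696.90)(139.71) + (1400.00)(26.67) + (-2827.43)(69.00) = 1764566.32 in³
X̄ = 1549200.57 / 21669.47 = 71.49 in
Ȳ = 1764566.32 / 21669.47 = 81.43 in

X̄ = 71.49 in, Ȳ = 81.43 in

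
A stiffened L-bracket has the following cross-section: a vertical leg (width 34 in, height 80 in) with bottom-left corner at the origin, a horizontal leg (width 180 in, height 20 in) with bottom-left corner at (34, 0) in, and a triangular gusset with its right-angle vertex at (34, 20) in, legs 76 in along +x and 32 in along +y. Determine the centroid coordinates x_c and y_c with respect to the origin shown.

vertical leg: A = 34 × 80 = 2720.00, centroid at (17.00, 40.00).
horizontal leg: A = 180 × 20 = 3600.00, centroid at (124.00, 10.00).
gusset: A = ½·76·32 = 1216.00, centroid at (59.33, 30.67).
ΣA = 7536.00 in², ΣAx_c = 564789.33 in³, ΣAy_c = 182090.67 in³.
x_c = 564789.33/7536.00 = 74.95 in; y_c = 182090.67/7536.00 = 24.16 in.

x_c = 74.95 in, y_c = 24.16 in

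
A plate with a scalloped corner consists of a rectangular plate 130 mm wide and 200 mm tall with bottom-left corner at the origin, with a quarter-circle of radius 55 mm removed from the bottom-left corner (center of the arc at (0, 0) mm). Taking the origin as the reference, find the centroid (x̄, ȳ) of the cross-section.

plate: A = 130 × 200 = 26000.00, centroid at (65.00, 100.00).
removed quarter-circle: A = −¼π·55² = -2375.83, centroid at (23.34, 23.34).
ΣA = 23624.17 mm²
ΣAx̄ = (26000.00)(65.00) + (-2375.83)(23.34) = 1634541.67 mm³
ΣAȳ = (26000.00)(100.00) + (-2375.83)(23.34) = 2544541.67 mm³
x̄ = 1634541.67 / 23624.17 = 69.19 mm
ȳ = 2544541.67 / 23624.17 = 107.71 mm

x̄ = 69.19 mm, ȳ = 107.71 mm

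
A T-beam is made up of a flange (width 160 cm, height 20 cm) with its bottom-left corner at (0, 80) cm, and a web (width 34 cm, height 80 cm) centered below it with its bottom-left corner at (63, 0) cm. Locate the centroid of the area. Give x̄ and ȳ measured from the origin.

web: A = 34 × 80 = 2720.00, centroid at (80.00, 40.00).
flange: A = 160 × 20 = 3200.00, centroid at (80.00, 90.00).
ΣA = 5920.00 cm², ΣAx̄ = 473600.00 cm³, ΣAȳ = 396800.00 cm³.
x̄ = 473600.00/5920.00 = 80.00 cm; ȳ = 396800.00/5920.00 = 67.03 cm.

x̄ = 80.00 cm, ȳ = 67.03 cm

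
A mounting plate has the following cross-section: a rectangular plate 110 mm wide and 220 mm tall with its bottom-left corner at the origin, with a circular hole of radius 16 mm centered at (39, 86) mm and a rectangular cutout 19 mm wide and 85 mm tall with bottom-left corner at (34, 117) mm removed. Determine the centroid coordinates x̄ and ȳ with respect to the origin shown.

Part | A | x̄ᵢ | ȳᵢ | A·x̄ᵢ | A·ȳᵢ
plate | 24200.00 | 55.00 | 110.00 | 1331000.00 | 2662000.00
hole 1 | -804.25 | 39.00 | 86.00 | -31365.66 | -69165.30
hole 2 | -1615.00 | 43.50 | 159.50 | -70252.50 | -257592.50
Σ | 21780.75 |  |  | 1229381.84 | 2335242.20
x̄ = 1229381.84 / 21780.75 = 56.44 mm
ȳ = 2335242.20 / 21780.75 = 107.22 mm

x̄ = 56.44 mm, ȳ = 107.22 mm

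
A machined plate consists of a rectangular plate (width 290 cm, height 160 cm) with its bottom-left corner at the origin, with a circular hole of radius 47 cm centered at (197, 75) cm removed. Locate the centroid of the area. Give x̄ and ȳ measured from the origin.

Part | A | x̄ᵢ | ȳᵢ | A·x̄ᵢ | A·ȳᵢ
plate | 46400.00 | 145.00 | 80.00 | 6728000.00 | 3712000.00
hole | -6939.78 | 197.00 | 75.00 | -1367136.30 | -520483.36
Σ | 39460.22 |  |  | 5360863.70 | 3191516.64
x̄ = 5360863.70 / 39460.22 = 135.85 cm
ȳ = 3191516.64 / 39460.22 = 80.88 cm

x̄ = 135.85 cm, ȳ = 80.88 cm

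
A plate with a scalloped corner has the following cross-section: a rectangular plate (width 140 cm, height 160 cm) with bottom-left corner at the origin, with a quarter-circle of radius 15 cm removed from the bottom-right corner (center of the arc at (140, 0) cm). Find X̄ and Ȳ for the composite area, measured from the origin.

X̄ = 69.49 cm, Ȳ = 80.59 cm

plate: A = 140 × 160 = 22400.00, centroid at (70.00, 80.00).
removed quarter-circle: A = −¼π·15² = -176.71, centroid at (133.63, 6.37).
ΣA = 22223.29 cm²
ΣAX̄ = (22400.00)(70.00) + (-176.71)(133.63) = 1544384.96 cm³
ΣAȲ = (22400.00)(80.00) + (-176.71)(6.37) = 1790875.00 cm³
X̄ = 1544384.96 / 22223.29 = 69.49 cm
Ȳ = 1790875.00 / 22223.29 = 80.59 cm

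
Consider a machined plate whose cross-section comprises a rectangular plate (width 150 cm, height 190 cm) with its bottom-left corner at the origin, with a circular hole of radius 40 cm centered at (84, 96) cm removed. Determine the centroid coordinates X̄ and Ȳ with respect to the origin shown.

plate: A = 150 × 190 = 28500.00, centroid at (75.00, 95.00).
hole: A = −π·40² = -5026.55, centroid at (84.00, 96.00).
ΣA = 23473.45 cm²
ΣAX̄ = (28500.00)(75.00) + (-5026.55)(84.00) = 1715269.95 cm³
ΣAȲ = (28500.00)(95.00) + (-5026.55)(96.00) = 2224951.37 cm³
X̄ = 1715269.95 / 23473.45 = 73.07 cm
Ȳ = 2224951.37 / 23473.45 = 94.79 cm

X̄ = 73.07 cm, Ȳ = 94.79 cm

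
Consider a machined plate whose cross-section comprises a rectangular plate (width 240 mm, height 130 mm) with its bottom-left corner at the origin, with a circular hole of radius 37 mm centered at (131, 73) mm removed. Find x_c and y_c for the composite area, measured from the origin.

x_c = 118.24 mm, y_c = 63.72 mm

Part | A | x̄ᵢ | ȳᵢ | A·x̄ᵢ | A·ȳᵢ
plate | 31200.00 | 120.00 | 65.00 | 3744000.00 | 2028000.00
hole | -4300.84 | 131.00 | 73.00 | -563410.08 | -313961.35
Σ | 26899.16 |  |  | 3180589.92 | 1714038.65
x_c = 3180589.92 / 26899.16 = 118.24 mm
y_c = 1714038.65 / 26899.16 = 63.72 mm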